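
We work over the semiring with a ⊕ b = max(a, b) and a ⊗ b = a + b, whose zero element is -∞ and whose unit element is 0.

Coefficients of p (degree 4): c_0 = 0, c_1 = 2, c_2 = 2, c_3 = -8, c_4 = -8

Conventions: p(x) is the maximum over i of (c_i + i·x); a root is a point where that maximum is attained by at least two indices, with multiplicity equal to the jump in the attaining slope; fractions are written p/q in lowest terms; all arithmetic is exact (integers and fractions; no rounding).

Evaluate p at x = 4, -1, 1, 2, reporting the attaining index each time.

p(4) = max(0+0·4=0, 2+1·4=6, 2+2·4=10, -8+3·4=4, -8+4·4=8) = 10 (attained by i=2)
p(-1) = max(0+0·(-1)=0, 2+1·(-1)=1, 2+2·(-1)=0, -8+3·(-1)=-11, -8+4·(-1)=-12) = 1 (attained by i=1)
p(1) = max(0+0·1=0, 2+1·1=3, 2+2·1=4, -8+3·1=-5, -8+4·1=-4) = 4 (attained by i=2)
p(2) = max(0+0·2=0, 2+1·2=4, 2+2·2=6, -8+3·2=-2, -8+4·2=0) = 6 (attained by i=2)
Answer: p(4) = 10; p(-1) = 1; p(1) = 4; p(2) = 6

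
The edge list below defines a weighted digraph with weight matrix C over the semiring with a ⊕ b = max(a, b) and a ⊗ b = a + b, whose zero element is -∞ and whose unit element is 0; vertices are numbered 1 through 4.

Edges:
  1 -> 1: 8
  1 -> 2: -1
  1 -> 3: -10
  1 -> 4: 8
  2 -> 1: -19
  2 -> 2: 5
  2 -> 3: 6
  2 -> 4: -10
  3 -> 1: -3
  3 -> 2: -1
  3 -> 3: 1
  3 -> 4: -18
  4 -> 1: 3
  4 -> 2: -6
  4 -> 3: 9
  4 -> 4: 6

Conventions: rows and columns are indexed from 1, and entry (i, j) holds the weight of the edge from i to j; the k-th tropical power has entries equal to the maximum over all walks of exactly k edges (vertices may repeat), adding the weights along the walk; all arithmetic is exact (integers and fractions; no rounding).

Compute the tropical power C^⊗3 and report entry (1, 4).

C^⊗2:
  [16, 7, 17, 16]
  [3, 10, 11, -4]
  [5, 4, 5, 5]
  [11, 8, 15, 12]
C^⊗3:
  [24, 16, 25, 24]
  [11, 15, 16, 11]
  [13, 9, 14, 13]
  [19, 14, 21, 19]
Key observation: the optimum is the walk 1->1->1->4, with weight 8 + 8 + 8 = 24.
Optimal value attained by: walk 1->1->1->4.
Answer: (C^⊗3)[1][4] = 24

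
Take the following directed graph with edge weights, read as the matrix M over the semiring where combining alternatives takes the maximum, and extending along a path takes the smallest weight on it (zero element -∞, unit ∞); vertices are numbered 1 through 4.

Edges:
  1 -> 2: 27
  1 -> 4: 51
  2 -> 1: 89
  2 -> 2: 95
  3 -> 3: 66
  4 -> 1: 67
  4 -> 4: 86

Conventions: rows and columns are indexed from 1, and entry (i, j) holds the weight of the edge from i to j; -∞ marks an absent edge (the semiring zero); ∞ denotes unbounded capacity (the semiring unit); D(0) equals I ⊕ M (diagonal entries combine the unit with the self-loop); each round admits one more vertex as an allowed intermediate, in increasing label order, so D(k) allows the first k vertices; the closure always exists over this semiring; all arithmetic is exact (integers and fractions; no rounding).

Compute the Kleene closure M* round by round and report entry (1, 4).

D(0):
  [∞, 27, -∞, 51]
  [89, ∞, -∞, -∞]
  [-∞, -∞, ∞, -∞]
  [67, -∞, -∞, ∞]
D(1):
  [∞, 27, -∞, 51]
  [89, ∞, -∞, 51]
  [-∞, -∞, ∞, -∞]
  [67, 27, -∞, ∞]
D(2):
  [∞, 27, -∞, 51]
  [89, ∞, -∞, 51]
  [-∞, -∞, ∞, -∞]
  [67, 27, -∞, ∞]
D(3):
  [∞, 27, -∞, 51]
  [89, ∞, -∞, 51]
  [-∞, -∞, ∞, -∞]
  [67, 27, -∞, ∞]
D(4):
  [∞, 27, -∞, 51]
  [89, ∞, -∞, 51]
  [-∞, -∞, ∞, -∞]
  [67, 27, -∞, ∞]
Answer: M*[1][4] = 51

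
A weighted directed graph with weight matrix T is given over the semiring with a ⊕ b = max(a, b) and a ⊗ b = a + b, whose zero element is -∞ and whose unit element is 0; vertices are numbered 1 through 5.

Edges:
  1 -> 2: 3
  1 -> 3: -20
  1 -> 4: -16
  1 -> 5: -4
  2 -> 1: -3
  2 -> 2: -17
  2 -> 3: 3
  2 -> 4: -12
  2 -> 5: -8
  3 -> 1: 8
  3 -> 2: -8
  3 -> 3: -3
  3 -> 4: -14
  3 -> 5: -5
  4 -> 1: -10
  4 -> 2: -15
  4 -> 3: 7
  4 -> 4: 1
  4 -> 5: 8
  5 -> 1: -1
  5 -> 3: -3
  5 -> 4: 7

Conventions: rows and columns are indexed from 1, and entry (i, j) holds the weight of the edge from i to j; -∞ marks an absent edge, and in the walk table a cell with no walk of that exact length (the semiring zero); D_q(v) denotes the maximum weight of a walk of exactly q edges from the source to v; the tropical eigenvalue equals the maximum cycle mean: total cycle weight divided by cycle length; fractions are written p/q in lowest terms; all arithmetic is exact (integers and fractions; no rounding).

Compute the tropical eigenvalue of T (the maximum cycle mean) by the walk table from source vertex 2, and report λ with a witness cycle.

q=0: [-∞, 0, -∞, -∞, -∞]
q=1: [-3, -17, 3, -12, -8]
q=2: [11, 0, 0, -1, -2]
q=3: [8, 14, 6, 5, 7]
q=4: [14, 11, 17, 14, 13]
q=5: [25, 17, 21, 20, 22]
Optimal cycle mean attained by: cycle 4->5->4, total 8 + 7, length 2.
Answer: λ = 15/2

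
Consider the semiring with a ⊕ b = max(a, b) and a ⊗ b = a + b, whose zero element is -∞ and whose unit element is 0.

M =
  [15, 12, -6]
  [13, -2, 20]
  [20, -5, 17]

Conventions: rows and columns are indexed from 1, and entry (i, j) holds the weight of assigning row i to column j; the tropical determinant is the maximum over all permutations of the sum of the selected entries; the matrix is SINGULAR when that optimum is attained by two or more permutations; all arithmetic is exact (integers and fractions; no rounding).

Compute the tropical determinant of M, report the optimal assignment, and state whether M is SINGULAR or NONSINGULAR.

σ = (1, 2, 3): 15 + (-2) + 17 = 30
σ = (1, 3, 2): 15 + 20 + (-5) = 30
σ = (2, 1, 3): 12 + 13 + 17 = 42
σ = (2, 3, 1): 12 + 20 + 20 = 52
σ = (3, 1, 2): (-6) + 13 + (-5) = 2
σ = (3, 2, 1): (-6) + (-2) + 20 = 12
Optimal value attained by: σ = (2, 3, 1).
Answer: det⊕(M) = 52; verdict: NONSINGULAR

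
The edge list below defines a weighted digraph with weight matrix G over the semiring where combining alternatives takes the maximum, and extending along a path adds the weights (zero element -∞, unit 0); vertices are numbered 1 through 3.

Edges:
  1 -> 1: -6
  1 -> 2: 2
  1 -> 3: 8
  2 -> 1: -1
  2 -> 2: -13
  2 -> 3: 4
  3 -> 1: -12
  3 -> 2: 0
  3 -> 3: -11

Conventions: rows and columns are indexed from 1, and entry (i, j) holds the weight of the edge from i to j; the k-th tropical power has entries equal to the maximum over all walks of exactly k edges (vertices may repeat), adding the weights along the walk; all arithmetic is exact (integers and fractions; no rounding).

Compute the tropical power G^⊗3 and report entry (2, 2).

G^⊗2:
  [1, 8, 6]
  [-7, 4, 7]
  [-1, -10, 4]
G^⊗3:
  [7, 6, 12]
  [3, 7, 8]
  [-7, 4, 7]
Key observation: the optimum is the walk 2->1->3->2, with weight (-1) + 8 + 0 = 7.
Optimal value attained by: walk 2->1->3->2.
Answer: (G^⊗3)[2][2] = 7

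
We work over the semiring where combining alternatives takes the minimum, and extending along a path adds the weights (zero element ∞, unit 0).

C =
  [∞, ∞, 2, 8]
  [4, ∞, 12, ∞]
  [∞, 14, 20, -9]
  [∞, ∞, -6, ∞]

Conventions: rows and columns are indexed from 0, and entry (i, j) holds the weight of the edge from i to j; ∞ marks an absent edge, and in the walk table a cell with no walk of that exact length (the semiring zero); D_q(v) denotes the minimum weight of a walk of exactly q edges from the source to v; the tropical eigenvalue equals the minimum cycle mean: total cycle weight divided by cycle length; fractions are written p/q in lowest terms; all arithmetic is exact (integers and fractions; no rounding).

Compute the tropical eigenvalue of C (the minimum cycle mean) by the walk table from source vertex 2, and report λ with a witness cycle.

q=0: [∞, ∞, 0, ∞]
q=1: [∞, 14, 20, -9]
q=2: [18, 34, -15, 11]
q=3: [38, -1, 5, -24]
q=4: [3, 19, -30, -4]
Optimal cycle mean attained by: cycle 2->3->2, total (-9) + (-6), length 2.
Answer: λ = -15/2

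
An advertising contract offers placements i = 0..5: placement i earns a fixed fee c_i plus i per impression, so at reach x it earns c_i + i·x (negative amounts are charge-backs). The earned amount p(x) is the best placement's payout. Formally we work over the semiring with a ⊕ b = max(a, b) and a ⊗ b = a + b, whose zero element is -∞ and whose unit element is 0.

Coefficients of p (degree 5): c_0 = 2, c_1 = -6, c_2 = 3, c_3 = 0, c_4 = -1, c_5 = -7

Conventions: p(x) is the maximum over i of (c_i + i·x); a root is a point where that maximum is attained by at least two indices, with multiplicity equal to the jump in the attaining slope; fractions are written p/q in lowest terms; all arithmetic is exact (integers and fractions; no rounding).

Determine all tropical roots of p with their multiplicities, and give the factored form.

hull edge (i=0, c=2) to (i=2, c=3): slope 1/2, span 2
hull edge (i=2, c=3) to (i=4, c=-1): slope -2, span 2
hull edge (i=4, c=-1) to (i=5, c=-7): slope -6, span 1
Factored form: p(x) = -7 ⊗ (x ⊕ (-1/2)) ⊗ (x ⊕ (-1/2)) ⊗ (x ⊕ 2) ⊗ (x ⊕ 2) ⊗ (x ⊕ 6)
Answer: roots = -1/2 (mult 2), 2 (mult 2), 6 (mult 1)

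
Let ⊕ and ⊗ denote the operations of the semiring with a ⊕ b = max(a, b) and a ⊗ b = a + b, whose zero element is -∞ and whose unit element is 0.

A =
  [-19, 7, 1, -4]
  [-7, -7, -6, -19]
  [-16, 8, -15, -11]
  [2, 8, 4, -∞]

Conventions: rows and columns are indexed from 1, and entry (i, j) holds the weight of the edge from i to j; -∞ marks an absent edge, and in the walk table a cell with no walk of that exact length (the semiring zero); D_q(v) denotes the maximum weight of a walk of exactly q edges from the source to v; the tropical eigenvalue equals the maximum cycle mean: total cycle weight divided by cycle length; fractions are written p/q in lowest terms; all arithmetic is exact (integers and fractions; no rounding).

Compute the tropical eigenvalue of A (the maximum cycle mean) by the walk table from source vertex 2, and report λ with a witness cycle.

q=0: [-∞, 0, -∞, -∞]
q=1: [-7, -7, -6, -19]
q=2: [-14, 2, -6, -11]
q=3: [-5, 2, -4, -17]
q=4: [-5, 4, -4, -9]
Optimal cycle mean attained by: cycle 2->3->2, total (-6) + 8, length 2.
Answer: λ = 1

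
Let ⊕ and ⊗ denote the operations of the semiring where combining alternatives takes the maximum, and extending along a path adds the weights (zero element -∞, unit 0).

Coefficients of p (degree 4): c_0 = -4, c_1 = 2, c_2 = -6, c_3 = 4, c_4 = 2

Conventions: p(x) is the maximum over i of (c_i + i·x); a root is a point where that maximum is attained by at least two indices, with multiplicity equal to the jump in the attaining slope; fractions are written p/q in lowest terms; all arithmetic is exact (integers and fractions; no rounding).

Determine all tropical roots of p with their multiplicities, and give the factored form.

hull edge (i=0, c=-4) to (i=1, c=2): slope 6, span 1
hull edge (i=1, c=2) to (i=3, c=4): slope 1, span 2
hull edge (i=3, c=4) to (i=4, c=2): slope -2, span 1
Factored form: p(x) = 2 ⊗ (x ⊕ (-6)) ⊗ (x ⊕ (-1)) ⊗ (x ⊕ (-1)) ⊗ (x ⊕ 2)
Answer: roots = -6 (mult 1), -1 (mult 2), 2 (mult 1)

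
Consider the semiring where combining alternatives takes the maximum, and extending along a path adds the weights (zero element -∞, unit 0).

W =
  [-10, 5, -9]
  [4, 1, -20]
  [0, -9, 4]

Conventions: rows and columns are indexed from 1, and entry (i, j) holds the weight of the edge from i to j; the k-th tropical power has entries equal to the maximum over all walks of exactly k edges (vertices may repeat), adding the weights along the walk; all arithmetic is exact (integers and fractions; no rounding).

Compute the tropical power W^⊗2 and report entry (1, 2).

W^⊗2:
  [9, 6, -5]
  [5, 9, -5]
  [4, 5, 8]
Key observation: the optimum is the walk 1->2->2, with weight 5 + 1 = 6.
Optimal value attained by: walk 1->2->2.
Answer: (W^⊗2)[1][2] = 6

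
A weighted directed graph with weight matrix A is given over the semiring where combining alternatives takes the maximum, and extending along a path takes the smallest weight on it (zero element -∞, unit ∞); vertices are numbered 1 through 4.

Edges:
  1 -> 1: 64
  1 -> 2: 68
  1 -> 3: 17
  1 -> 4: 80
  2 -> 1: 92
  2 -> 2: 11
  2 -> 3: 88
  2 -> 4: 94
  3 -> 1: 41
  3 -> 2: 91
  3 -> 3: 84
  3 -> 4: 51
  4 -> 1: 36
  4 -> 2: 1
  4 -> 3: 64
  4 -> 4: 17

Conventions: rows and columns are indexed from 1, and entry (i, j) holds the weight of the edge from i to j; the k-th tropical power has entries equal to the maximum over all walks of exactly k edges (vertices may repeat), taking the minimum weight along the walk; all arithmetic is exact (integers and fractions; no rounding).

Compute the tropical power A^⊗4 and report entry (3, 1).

A^⊗2:
  [68, 64, 68, 68]
  [64, 88, 84, 80]
  [91, 84, 88, 91]
  [41, 64, 64, 51]
A^⊗3:
  [64, 68, 68, 68]
  [88, 84, 88, 88]
  [84, 88, 84, 84]
  [64, 64, 64, 64]
A^⊗4:
  [68, 68, 68, 68]
  [84, 88, 84, 84]
  [88, 84, 88, 88]
  [64, 64, 64, 64]
Key observation: the optimum is the walk 3->2->3->2->1, with weight 91 min 88 min 91 min 92 = 88.
Optimal value attained by: walk 3->2->3->2->1.
Answer: (A^⊗4)[3][1] = 88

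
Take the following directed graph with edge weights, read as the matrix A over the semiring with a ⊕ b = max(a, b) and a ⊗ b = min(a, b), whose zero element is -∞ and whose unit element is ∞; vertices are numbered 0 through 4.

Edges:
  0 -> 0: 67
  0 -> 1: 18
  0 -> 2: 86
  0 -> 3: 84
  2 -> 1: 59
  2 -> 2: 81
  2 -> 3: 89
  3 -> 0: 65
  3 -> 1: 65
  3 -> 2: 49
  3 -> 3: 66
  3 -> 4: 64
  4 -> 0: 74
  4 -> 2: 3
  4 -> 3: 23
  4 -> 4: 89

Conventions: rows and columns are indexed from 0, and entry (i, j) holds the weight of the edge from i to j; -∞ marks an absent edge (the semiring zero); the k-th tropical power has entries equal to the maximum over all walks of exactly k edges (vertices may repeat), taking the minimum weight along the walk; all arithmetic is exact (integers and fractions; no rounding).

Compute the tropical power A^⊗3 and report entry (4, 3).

A^⊗2:
  [67, 65, 81, 86, 64]
  [-∞, -∞, -∞, -∞, -∞]
  [65, 65, 81, 81, 64]
  [65, 65, 65, 66, 64]
  [74, 23, 74, 74, 89]
A^⊗3:
  [67, 65, 81, 81, 64]
  [-∞, -∞, -∞, -∞, -∞]
  [65, 65, 81, 81, 64]
  [65, 65, 65, 66, 64]
  [74, 65, 74, 74, 89]
Key observation: the optimum is the walk 4->0->2->3, with weight 74 min 86 min 89 = 74.
Optimal value attained by: walk 4->0->2->3.
Answer: (A^⊗3)[4][3] = 74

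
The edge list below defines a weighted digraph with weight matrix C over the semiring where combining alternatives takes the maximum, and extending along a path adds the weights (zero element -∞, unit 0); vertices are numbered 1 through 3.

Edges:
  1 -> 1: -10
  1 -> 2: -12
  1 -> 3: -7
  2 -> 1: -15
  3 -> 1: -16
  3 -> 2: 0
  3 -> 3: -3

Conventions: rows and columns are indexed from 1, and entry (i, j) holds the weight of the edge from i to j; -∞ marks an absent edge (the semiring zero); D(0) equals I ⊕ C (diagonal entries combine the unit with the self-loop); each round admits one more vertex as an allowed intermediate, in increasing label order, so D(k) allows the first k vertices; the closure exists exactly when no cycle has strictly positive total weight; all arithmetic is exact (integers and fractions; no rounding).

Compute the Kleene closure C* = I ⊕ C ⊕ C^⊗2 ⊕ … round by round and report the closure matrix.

D(0):
  [0, -12, -7]
  [-15, 0, -∞]
  [-16, 0, 0]
D(1):
  [0, -12, -7]
  [-15, 0, -22]
  [-16, 0, 0]
D(2):
  [0, -12, -7]
  [-15, 0, -22]
  [-15, 0, 0]
D(3):
  [0, -7, -7]
  [-15, 0, -22]
  [-15, 0, 0]
Answer: C* = [[0, -7, -7], [-15, 0, -22], [-15, 0, 0]]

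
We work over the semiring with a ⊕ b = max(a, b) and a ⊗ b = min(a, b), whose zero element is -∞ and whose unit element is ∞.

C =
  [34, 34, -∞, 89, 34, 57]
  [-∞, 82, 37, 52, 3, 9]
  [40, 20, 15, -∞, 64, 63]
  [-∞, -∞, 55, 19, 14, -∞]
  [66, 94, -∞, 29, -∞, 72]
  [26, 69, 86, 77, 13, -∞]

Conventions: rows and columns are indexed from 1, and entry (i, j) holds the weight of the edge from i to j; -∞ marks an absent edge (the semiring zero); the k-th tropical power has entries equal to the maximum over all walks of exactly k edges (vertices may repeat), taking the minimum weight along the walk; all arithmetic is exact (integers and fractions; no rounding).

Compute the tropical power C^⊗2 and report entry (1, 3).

C^⊗2:
  [34, 57, 57, 57, 34, 34]
  [37, 82, 52, 52, 37, 37]
  [64, 64, 63, 63, 34, 64]
  [40, 20, 19, 19, 55, 55]
  [34, 82, 72, 72, 34, 57]
  [40, 69, 55, 52, 64, 63]
Key observation: the optimum is the walk 1->6->3, with weight 57 min 86 = 57.
Optimal value attained by: walk 1->6->3.
Answer: (C^⊗2)[1][3] = 57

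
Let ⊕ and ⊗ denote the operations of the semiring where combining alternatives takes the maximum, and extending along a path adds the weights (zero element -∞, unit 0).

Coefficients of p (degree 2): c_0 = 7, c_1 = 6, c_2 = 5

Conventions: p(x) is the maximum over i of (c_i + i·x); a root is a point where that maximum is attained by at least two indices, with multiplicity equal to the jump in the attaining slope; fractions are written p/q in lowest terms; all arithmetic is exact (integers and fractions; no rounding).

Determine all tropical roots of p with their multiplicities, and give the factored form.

hull edge (i=0, c=7) to (i=2, c=5): slope -1, span 2
Factored form: p(x) = 5 ⊗ (x ⊕ 1) ⊗ (x ⊕ 1)
Answer: roots = 1 (mult 2)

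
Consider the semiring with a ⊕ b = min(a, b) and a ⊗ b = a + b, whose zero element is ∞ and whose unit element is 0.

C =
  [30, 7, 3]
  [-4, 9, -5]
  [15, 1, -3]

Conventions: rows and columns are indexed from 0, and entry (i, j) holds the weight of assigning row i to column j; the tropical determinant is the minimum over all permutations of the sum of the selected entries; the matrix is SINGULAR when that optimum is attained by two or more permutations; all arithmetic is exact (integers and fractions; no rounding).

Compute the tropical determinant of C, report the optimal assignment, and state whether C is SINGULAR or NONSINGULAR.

σ = (0, 1, 2): 30 + 9 + (-3) = 36
σ = (0, 2, 1): 30 + (-5) + 1 = 26
σ = (1, 0, 2): 7 + (-4) + (-3) = 0
σ = (1, 2, 0): 7 + (-5) + 15 = 17
σ = (2, 0, 1): 3 + (-4) + 1 = 0
σ = (2, 1, 0): 3 + 9 + 15 = 27
Optimal value attained by: σ = (1, 0, 2).
Answer: det⊕(C) = 0; verdict: SINGULAR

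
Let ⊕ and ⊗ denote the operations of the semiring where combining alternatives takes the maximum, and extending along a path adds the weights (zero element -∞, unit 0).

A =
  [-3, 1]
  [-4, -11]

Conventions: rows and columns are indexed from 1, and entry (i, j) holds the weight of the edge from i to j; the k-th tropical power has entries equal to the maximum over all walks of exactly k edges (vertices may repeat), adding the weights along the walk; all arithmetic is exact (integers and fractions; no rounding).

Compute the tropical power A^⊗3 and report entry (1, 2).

A^⊗2:
  [-3, -2]
  [-7, -3]
A^⊗3:
  [-6, -2]
  [-7, -6]
Key observation: the optimum is the walk 1->2->1->2, with weight 1 + (-4) + 1 = -2.
Optimal value attained by: walk 1->2->1->2.
Answer: (A^⊗3)[1][2] = -2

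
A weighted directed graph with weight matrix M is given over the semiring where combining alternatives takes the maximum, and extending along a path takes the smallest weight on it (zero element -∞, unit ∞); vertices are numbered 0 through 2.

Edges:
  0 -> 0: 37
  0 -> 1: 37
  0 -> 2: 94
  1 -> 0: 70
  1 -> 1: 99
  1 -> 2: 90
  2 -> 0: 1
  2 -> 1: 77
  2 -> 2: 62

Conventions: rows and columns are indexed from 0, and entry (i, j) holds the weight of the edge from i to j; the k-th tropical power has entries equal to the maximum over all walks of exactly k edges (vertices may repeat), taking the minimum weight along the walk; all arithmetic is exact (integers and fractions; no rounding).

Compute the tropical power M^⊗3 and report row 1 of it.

M^⊗2:
  [37, 77, 62]
  [70, 99, 90]
  [70, 77, 77]
M^⊗3:
  [70, 77, 77]
  [70, 99, 90]
  [70, 77, 77]
Answer: row 1 of M^⊗3 = [70, 99, 90]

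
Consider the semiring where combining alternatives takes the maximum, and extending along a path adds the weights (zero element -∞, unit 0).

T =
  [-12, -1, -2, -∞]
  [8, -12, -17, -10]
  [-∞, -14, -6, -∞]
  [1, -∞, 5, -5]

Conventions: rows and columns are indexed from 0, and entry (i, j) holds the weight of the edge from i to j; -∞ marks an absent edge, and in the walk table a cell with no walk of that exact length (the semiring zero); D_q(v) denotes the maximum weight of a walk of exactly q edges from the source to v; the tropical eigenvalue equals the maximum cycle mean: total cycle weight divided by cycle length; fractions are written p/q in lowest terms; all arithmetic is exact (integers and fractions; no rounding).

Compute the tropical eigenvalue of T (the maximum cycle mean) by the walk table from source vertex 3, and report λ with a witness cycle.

q=0: [-∞, -∞, -∞, 0]
q=1: [1, -∞, 5, -5]
q=2: [-4, 0, 0, -10]
q=3: [8, -5, -5, -10]
q=4: [3, 7, 6, -15]
Optimal cycle mean attained by: cycle 0->1->0, total (-1) + 8, length 2.
Answer: λ = 7/2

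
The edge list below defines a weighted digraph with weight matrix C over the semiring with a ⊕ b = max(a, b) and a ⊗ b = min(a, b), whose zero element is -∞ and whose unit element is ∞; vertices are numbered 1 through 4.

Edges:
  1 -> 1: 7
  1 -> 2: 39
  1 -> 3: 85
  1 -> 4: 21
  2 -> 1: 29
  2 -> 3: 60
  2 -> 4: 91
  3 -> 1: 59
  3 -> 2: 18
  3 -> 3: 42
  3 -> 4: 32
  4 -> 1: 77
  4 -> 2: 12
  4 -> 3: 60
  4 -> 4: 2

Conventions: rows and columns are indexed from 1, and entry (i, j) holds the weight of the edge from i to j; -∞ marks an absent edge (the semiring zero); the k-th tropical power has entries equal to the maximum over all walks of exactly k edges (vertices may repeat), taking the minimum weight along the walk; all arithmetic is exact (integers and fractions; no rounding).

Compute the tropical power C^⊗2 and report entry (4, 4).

C^⊗2:
  [59, 18, 42, 39]
  [77, 29, 60, 32]
  [42, 39, 59, 32]
  [59, 39, 77, 32]
Key observation: the optimum is the walk 4->3->4, with weight 60 min 32 = 32.
Optimal value attained by: walk 4->3->4.
Answer: (C^⊗2)[4][4] = 32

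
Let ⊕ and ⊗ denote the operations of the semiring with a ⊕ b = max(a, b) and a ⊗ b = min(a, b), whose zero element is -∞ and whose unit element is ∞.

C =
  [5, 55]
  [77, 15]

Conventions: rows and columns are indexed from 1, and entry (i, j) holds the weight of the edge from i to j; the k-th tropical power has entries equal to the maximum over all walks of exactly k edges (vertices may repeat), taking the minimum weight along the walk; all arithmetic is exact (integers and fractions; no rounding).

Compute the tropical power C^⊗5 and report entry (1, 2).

C^⊗2:
  [55, 15]
  [15, 55]
C^⊗3:
  [15, 55]
  [55, 15]
C^⊗4:
  [55, 15]
  [15, 55]
C^⊗5:
  [15, 55]
  [55, 15]
Key observation: the optimum is the walk 1->2->1->2->1->2, with weight 55 min 77 min 55 min 77 min 55 = 55.
Optimal value attained by: walk 1->2->1->2->1->2.
Answer: (C^⊗5)[1][2] = 55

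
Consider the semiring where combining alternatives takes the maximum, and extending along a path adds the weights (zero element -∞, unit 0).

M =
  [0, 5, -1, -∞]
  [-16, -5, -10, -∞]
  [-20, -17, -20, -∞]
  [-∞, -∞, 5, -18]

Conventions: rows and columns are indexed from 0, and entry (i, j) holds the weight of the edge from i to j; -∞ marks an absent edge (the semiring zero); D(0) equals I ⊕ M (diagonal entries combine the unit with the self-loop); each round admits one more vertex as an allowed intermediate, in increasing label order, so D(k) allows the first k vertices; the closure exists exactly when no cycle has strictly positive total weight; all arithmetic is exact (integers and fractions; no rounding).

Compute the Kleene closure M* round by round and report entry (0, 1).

D(0):
  [0, 5, -1, -∞]
  [-16, 0, -10, -∞]
  [-20, -17, 0, -∞]
  [-∞, -∞, 5, 0]
D(1):
  [0, 5, -1, -∞]
  [-16, 0, -10, -∞]
  [-20, -15, 0, -∞]
  [-∞, -∞, 5, 0]
D(2):
  [0, 5, -1, -∞]
  [-16, 0, -10, -∞]
  [-20, -15, 0, -∞]
  [-∞, -∞, 5, 0]
D(3):
  [0, 5, -1, -∞]
  [-16, 0, -10, -∞]
  [-20, -15, 0, -∞]
  [-15, -10, 5, 0]
D(4):
  [0, 5, -1, -∞]
  [-16, 0, -10, -∞]
  [-20, -15, 0, -∞]
  [-15, -10, 5, 0]
Answer: M*[0][1] = 5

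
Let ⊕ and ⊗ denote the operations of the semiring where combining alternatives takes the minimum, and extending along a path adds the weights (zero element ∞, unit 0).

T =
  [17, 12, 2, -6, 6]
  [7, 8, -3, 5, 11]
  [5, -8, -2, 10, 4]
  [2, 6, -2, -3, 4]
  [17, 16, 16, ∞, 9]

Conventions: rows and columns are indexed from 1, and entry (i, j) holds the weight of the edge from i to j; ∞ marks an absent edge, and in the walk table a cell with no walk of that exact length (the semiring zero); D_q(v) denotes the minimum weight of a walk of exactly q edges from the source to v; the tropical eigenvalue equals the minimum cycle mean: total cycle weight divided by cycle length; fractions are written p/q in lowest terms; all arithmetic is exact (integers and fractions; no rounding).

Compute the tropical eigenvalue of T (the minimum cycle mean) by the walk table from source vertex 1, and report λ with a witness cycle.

q=0: [0, ∞, ∞, ∞, ∞]
q=1: [17, 12, 2, -6, 6]
q=2: [-4, -6, -8, -9, -2]
q=3: [-7, -16, -11, -12, -5]
q=4: [-10, -19, -19, -15, -8]
q=5: [-14, -27, -22, -18, -15]
Optimal cycle mean attained by: cycle 2->3->2, total (-3) + (-8), length 2.
Answer: λ = -11/2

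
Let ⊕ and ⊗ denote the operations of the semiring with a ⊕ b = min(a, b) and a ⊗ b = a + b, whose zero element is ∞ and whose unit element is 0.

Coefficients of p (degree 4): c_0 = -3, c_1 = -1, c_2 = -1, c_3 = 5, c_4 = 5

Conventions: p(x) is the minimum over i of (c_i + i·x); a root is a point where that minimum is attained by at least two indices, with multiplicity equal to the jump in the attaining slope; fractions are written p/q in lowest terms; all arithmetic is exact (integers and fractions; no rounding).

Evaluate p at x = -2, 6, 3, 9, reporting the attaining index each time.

p(-2) = min(-3+0·(-2)=-3, -1+1·(-2)=-3, -1+2·(-2)=-5, 5+3·(-2)=-1, 5+4·(-2)=-3) = -5 (attained by i=2)
p(6) = min(-3+0·6=-3, -1+1·6=5, -1+2·6=11, 5+3·6=23, 5+4·6=29) = -3 (attained by i=0)
p(3) = min(-3+0·3=-3, -1+1·3=2, -1+2·3=5, 5+3·3=14, 5+4·3=17) = -3 (attained by i=0)
p(9) = min(-3+0·9=-3, -1+1·9=8, -1+2·9=17, 5+3·9=32, 5+4·9=41) = -3 (attained by i=0)
Answer: p(-2) = -5; p(6) = -3; p(3) = -3; p(9) = -3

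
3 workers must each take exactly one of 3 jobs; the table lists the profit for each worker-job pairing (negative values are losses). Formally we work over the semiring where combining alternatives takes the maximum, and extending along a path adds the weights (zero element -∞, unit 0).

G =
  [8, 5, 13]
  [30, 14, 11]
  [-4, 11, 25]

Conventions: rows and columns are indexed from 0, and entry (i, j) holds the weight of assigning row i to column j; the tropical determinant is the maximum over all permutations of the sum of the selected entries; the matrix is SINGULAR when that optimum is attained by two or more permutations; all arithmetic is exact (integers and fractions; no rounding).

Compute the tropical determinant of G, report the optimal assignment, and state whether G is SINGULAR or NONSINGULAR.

σ = (0, 1, 2): 8 + 14 + 25 = 47
σ = (0, 2, 1): 8 + 11 + 11 = 30
σ = (1, 0, 2): 5 + 30 + 25 = 60
σ = (1, 2, 0): 5 + 11 + (-4) = 12
σ = (2, 0, 1): 13 + 30 + 11 = 54
σ = (2, 1, 0): 13 + 14 + (-4) = 23
Optimal value attained by: σ = (1, 0, 2).
Answer: det⊕(G) = 60; verdict: NONSINGULAR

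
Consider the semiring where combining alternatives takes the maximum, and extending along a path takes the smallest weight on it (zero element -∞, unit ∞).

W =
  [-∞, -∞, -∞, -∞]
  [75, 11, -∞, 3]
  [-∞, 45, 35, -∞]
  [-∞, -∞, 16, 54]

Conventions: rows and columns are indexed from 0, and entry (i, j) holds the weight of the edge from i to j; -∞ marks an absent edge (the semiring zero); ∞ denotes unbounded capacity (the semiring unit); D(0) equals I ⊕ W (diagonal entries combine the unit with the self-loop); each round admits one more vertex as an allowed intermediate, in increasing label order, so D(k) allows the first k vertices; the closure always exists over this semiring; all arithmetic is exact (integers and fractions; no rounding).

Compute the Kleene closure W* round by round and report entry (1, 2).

D(0):
  [∞, -∞, -∞, -∞]
  [75, ∞, -∞, 3]
  [-∞, 45, ∞, -∞]
  [-∞, -∞, 16, ∞]
D(1):
  [∞, -∞, -∞, -∞]
  [75, ∞, -∞, 3]
  [-∞, 45, ∞, -∞]
  [-∞, -∞, 16, ∞]
D(2):
  [∞, -∞, -∞, -∞]
  [75, ∞, -∞, 3]
  [45, 45, ∞, 3]
  [-∞, -∞, 16, ∞]
D(3):
  [∞, -∞, -∞, -∞]
  [75, ∞, -∞, 3]
  [45, 45, ∞, 3]
  [16, 16, 16, ∞]
D(4):
  [∞, -∞, -∞, -∞]
  [75, ∞, 3, 3]
  [45, 45, ∞, 3]
  [16, 16, 16, ∞]
Answer: W*[1][2] = 3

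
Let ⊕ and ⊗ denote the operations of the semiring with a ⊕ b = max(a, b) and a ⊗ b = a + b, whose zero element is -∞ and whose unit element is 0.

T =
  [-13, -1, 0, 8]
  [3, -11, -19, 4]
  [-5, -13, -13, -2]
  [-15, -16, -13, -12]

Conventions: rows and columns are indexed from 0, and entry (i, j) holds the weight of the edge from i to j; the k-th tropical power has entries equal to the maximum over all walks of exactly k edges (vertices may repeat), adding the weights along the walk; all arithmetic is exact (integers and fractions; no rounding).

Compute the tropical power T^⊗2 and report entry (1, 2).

T^⊗2:
  [2, -8, -5, 3]
  [-8, 2, 3, 11]
  [-10, -6, -5, 3]
  [-13, -16, -15, -7]
Key observation: the optimum is the walk 1->0->2, with weight 3 + 0 = 3.
Optimal value attained by: walk 1->0->2.
Answer: (T^⊗2)[1][2] = 3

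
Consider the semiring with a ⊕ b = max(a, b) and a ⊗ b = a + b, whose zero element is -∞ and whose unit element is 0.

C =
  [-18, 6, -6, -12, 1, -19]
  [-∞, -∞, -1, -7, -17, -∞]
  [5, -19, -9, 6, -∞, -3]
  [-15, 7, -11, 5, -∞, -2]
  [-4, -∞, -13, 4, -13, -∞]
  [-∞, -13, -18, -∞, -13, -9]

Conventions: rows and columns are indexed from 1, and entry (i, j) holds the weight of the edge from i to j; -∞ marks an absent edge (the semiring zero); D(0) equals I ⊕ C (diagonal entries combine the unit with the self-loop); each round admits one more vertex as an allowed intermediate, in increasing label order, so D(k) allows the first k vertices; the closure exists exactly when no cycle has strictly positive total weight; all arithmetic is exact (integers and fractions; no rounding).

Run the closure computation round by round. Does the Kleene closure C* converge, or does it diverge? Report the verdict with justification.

Detection: at round 0, diagonal entry (4, 4) turns strictly positive.
Key observation: the cycle 4->4 has total weight 5, which is strictly positive.
Answer: DIVERGES — positive cycle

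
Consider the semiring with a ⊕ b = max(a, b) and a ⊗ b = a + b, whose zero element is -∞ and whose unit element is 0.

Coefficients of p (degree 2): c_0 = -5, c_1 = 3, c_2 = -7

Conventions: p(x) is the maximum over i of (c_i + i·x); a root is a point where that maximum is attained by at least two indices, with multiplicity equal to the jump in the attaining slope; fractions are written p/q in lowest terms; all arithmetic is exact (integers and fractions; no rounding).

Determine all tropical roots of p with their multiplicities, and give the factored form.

hull edge (i=0, c=-5) to (i=1, c=3): slope 8, span 1
hull edge (i=1, c=3) to (i=2, c=-7): slope -10, span 1
Factored form: p(x) = -7 ⊗ (x ⊕ (-8)) ⊗ (x ⊕ 10)
Answer: roots = -8 (mult 1), 10 (mult 1)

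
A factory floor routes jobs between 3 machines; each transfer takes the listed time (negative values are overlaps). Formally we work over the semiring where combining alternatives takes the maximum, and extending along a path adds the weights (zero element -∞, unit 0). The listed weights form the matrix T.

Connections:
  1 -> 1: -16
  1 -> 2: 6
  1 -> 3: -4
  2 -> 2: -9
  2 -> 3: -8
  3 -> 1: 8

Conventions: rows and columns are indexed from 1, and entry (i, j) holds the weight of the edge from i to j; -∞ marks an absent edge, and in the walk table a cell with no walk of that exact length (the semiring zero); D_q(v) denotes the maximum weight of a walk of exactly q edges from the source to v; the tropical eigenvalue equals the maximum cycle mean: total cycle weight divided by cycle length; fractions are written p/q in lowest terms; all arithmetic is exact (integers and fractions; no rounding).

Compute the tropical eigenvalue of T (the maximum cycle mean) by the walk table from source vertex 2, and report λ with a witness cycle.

q=0: [-∞, 0, -∞]
q=1: [-∞, -9, -8]
q=2: [0, -18, -17]
q=3: [-9, 6, -4]
Optimal cycle mean attained by: cycle 1->2->3->1, total 6 + (-8) + 8, length 3.
Answer: λ = 2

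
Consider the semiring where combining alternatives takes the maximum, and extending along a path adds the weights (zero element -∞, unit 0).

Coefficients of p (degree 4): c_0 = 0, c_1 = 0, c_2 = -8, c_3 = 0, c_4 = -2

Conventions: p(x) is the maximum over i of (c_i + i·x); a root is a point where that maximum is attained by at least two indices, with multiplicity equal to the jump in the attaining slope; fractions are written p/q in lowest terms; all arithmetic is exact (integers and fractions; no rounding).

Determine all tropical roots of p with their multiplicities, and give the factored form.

hull edge (i=0, c=0) to (i=3, c=0): slope 0, span 3
hull edge (i=3, c=0) to (i=4, c=-2): slope -2, span 1
Factored form: p(x) = -2 ⊗ (x ⊕ 0) ⊗ (x ⊕ 0) ⊗ (x ⊕ 0) ⊗ (x ⊕ 2)
Answer: roots = 0 (mult 3), 2 (mult 1)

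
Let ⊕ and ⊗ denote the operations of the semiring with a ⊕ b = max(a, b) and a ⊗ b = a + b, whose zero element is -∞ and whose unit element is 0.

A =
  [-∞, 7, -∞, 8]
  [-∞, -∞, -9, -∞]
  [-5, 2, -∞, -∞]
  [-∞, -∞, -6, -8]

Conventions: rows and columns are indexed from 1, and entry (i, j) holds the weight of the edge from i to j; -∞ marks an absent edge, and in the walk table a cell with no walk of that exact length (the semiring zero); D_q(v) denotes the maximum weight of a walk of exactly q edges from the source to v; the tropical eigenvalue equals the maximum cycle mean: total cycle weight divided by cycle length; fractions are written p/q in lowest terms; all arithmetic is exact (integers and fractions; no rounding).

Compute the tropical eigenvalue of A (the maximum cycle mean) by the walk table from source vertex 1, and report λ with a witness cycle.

q=0: [0, -∞, -∞, -∞]
q=1: [-∞, 7, -∞, 8]
q=2: [-∞, -∞, 2, 0]
q=3: [-3, 4, -6, -8]
q=4: [-11, 4, -5, 5]
Optimal cycle mean attained by: cycle 1->4->3->1, total 8 + (-6) + (-5), length 3.
Answer: λ = -1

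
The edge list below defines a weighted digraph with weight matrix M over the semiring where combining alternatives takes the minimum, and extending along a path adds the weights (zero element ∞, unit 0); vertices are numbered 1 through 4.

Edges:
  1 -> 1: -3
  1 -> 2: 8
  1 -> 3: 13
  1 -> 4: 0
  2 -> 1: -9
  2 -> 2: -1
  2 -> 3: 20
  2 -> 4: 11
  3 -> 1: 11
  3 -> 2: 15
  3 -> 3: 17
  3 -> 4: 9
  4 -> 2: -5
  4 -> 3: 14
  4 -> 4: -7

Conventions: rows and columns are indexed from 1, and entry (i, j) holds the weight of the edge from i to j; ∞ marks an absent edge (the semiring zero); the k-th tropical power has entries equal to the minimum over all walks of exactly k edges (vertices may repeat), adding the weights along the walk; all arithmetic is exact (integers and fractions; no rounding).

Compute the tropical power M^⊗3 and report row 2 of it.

M^⊗2:
  [-6, -5, 10, -7]
  [-12, -2, 4, -9]
  [6, 4, 23, 2]
  [-14, -12, 7, -14]
M^⊗3:
  [-14, -12, 7, -14]
  [-15, -14, 1, -16]
  [-5, -3, 16, -5]
  [-21, -19, -1, -21]
Answer: row 2 of M^⊗3 = [-15, -14, 1, -16]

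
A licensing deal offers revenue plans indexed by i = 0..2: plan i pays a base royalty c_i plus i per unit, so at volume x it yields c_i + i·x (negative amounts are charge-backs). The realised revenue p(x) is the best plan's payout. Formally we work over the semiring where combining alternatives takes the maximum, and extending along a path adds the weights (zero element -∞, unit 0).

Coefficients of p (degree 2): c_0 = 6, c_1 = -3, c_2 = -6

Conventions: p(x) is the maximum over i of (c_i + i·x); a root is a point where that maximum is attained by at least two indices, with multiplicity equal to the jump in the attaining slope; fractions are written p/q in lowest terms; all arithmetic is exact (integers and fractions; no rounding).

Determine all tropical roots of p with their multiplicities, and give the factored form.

hull edge (i=0, c=6) to (i=2, c=-6): slope -6, span 2
Factored form: p(x) = -6 ⊗ (x ⊕ 6) ⊗ (x ⊕ 6)
Answer: roots = 6 (mult 2)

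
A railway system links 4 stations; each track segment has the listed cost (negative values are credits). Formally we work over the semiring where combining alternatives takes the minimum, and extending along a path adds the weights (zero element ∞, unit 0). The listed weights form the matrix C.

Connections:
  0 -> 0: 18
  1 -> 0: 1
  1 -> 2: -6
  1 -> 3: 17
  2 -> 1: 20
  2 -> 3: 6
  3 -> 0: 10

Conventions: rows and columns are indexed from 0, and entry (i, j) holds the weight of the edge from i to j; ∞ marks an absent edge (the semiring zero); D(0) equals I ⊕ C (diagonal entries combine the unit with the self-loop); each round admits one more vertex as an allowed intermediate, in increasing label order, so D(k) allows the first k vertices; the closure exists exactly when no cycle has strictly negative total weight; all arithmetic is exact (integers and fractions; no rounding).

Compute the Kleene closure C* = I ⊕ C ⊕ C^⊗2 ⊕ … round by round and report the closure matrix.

D(0):
  [0, ∞, ∞, ∞]
  [1, 0, -6, 17]
  [∞, 20, 0, 6]
  [10, ∞, ∞, 0]
D(1):
  [0, ∞, ∞, ∞]
  [1, 0, -6, 17]
  [∞, 20, 0, 6]
  [10, ∞, ∞, 0]
D(2):
  [0, ∞, ∞, ∞]
  [1, 0, -6, 17]
  [21, 20, 0, 6]
  [10, ∞, ∞, 0]
D(3):
  [0, ∞, ∞, ∞]
  [1, 0, -6, 0]
  [21, 20, 0, 6]
  [10, ∞, ∞, 0]
D(4):
  [0, ∞, ∞, ∞]
  [1, 0, -6, 0]
  [16, 20, 0, 6]
  [10, ∞, ∞, 0]
Answer: C* = [[0, ∞, ∞, ∞], [1, 0, -6, 0], [16, 20, 0, 6], [10, ∞, ∞, 0]]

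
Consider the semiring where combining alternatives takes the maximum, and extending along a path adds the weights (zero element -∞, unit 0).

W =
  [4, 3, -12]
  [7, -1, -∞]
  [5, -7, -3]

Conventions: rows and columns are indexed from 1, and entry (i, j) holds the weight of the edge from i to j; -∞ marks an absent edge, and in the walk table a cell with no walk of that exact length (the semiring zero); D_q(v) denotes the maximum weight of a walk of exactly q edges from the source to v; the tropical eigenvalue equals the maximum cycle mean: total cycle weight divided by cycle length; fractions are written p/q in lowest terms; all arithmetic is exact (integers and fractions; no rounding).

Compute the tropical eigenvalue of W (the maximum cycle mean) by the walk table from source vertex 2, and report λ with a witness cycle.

q=0: [-∞, 0, -∞]
q=1: [7, -1, -∞]
q=2: [11, 10, -5]
q=3: [17, 14, -1]
Optimal cycle mean attained by: cycle 1->2->1, total 3 + 7, length 2.
Answer: λ = 5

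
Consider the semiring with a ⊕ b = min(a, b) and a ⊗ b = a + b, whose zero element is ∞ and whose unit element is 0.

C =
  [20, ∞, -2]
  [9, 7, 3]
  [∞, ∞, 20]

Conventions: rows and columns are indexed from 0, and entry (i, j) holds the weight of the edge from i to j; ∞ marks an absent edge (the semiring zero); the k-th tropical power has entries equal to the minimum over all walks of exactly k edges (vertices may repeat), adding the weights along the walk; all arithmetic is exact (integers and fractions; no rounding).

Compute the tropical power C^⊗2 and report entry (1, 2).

C^⊗2:
  [40, ∞, 18]
  [16, 14, 7]
  [∞, ∞, 40]
Key observation: the optimum is the walk 1->0->2, with weight 9 + (-2) = 7.
Optimal value attained by: walk 1->0->2.
Answer: (C^⊗2)[1][2] = 7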